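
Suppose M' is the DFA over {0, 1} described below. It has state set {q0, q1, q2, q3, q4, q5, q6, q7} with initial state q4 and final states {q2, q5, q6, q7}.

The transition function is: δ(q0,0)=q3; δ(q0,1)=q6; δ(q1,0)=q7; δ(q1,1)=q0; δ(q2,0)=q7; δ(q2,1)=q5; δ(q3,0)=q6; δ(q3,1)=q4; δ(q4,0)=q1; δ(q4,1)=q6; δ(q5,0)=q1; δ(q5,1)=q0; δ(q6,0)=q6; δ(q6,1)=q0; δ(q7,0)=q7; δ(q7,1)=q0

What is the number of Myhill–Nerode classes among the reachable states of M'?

States {q2,q5} cannot be reached from the start state, so discard them.
P0 = {q6,q7} | {q0,q1,q3,q4}.
Refine {q0,q1,q3,q4} on symbol 0: members go to different blocks, giving {q0,q4} and {q1,q3}.
No further refinement is possible. Final partition (3 blocks): {q6,q7} | {q0,q4} | {q1,q3}.

3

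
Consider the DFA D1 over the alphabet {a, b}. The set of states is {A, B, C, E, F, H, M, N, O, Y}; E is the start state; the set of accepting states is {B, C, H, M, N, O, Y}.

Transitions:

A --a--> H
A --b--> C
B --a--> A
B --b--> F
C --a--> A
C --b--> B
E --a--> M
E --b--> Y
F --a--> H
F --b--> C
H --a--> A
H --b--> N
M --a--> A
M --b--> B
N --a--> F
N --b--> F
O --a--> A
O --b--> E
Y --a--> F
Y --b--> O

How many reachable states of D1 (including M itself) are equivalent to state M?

All states are reachable from the start state.
P0 = {B,C,H,M,N,O,Y} | {A,E,F}.
On input b, block {B,C,H,M,N,O,Y} splits into {C,H,M,Y} and {B,N,O}.
The partition is now stable with 3 blocks: {C,H,M,Y} | {A,E,F} | {B,N,O}.
The equivalence class containing M is {C,H,M,Y}, of size 4.

4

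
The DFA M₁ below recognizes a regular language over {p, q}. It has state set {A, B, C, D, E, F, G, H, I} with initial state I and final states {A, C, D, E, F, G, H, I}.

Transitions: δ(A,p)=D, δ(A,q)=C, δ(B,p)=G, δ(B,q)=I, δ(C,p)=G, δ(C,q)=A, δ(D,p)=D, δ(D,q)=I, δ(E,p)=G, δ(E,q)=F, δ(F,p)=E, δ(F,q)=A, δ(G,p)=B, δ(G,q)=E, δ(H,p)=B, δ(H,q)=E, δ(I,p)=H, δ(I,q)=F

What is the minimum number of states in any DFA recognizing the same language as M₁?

P0 = {A,C,D,E,F,G,H,I} | {B}.
Split {A,C,D,E,F,G,H,I} by δ(·,p) → {A,C,D,E,F,I} and {G,H}.
Split {A,C,D,E,F,I} by δ(·,p) → {A,D,F} and {C,E,I}.
Refine {A,D,F} on symbol p: members go to different blocks, giving {A,D} and {F}.
Split {C,E,I} by δ(·,q) → {E,I} and {C}.
On input q, block {A,D} splits into {A} and {D}.
No further refinement is possible. Final partition (7 blocks): {A} | {B} | {G,H} | {E,I} | {F} | {C} | {D}.

7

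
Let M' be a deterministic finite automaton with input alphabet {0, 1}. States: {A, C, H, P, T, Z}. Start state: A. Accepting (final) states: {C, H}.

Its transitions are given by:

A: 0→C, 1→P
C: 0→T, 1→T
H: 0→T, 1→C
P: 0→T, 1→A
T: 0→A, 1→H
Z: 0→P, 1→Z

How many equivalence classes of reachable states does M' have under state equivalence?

5

First remove the unreachable states {Z}; 5 states remain.
Start with accepting vs non-accepting: {C,H} | {A,P,T}.
Split {C,H} by δ(·,1) → {H} and {C}.
Refine {A,P,T} on symbol 0: members go to different blocks, giving {P,T} and {A}.
On input 0, block {P,T} splits into {T} and {P}.
Stable partition: {H} | {T} | {C} | {A} | {P} — 5 equivalence classes.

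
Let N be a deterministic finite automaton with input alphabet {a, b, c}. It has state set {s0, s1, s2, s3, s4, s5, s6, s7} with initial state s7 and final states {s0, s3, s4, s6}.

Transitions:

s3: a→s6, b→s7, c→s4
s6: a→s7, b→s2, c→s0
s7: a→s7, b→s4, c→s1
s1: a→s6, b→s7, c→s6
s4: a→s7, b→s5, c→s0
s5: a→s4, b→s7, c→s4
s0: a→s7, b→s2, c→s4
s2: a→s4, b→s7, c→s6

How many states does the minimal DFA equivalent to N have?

3

First remove the unreachable states {s3}; 7 states remain.
Start with accepting vs non-accepting: {s0,s4,s6} | {s1,s2,s5,s7}.
Refine {s1,s2,s5,s7} on symbol a: members go to different blocks, giving {s1,s2,s5} and {s7}.
No further refinement is possible. Final partition (3 blocks): {s0,s4,s6} | {s1,s2,s5} | {s7}.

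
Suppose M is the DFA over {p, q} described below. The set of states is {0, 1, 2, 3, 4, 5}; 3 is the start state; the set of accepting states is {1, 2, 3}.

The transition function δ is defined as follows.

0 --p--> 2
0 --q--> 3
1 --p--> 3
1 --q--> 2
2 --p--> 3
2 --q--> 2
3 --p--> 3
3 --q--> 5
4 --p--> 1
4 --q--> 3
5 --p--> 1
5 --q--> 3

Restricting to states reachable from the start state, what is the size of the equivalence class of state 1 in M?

First remove the unreachable states {0,4}; 4 states remain.
P0 = {1,2,3} | {5}.
On input q, block {1,2,3} splits into {1,2} and {3}.
No further refinement is possible. Final partition (3 blocks): {1,2} | {5} | {3}.
State 1 belongs to the block {1,2}, which has 2 states.

2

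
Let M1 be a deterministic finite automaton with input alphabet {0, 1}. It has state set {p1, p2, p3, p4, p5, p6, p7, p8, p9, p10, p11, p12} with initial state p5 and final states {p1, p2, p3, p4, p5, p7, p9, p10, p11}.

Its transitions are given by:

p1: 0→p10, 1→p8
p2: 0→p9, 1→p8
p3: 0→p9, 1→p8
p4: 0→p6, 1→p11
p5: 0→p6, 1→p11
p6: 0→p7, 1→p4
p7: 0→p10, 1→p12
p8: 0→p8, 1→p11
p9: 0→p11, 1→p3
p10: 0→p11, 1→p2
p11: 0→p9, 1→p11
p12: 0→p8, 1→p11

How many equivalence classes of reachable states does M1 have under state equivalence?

6

First remove the unreachable states {p1}; 11 states remain.
Start with accepting vs non-accepting: {p2,p3,p4,p5,p7,p9,p10,p11} | {p6,p8,p12}.
Refine {p2,p3,p4,p5,p7,p9,p10,p11} on symbol 0: members go to different blocks, giving {p2,p3,p7,p9,p10,p11} and {p4,p5}.
On input 1, block {p2,p3,p7,p9,p10,p11} splits into {p2,p3,p7} and {p9,p10,p11}.
Refine {p6,p8,p12} on symbol 0: members go to different blocks, giving {p8,p12} and {p6}.
Split {p9,p10,p11} by δ(·,1) → {p9,p10} and {p11}.
No further refinement is possible. Final partition (6 blocks): {p2,p3,p7} | {p8,p12} | {p4,p5} | {p9,p10} | {p6} | {p11}.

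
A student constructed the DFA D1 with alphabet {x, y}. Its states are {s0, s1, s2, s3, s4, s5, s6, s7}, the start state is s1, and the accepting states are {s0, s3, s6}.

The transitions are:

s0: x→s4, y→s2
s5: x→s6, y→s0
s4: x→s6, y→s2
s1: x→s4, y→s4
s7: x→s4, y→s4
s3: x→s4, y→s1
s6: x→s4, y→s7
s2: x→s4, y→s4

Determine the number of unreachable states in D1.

3

BFS from s1 reaches {s1, s2, s4, s6, s7}; the 3 state(s) s0, s3, s5 are never visited.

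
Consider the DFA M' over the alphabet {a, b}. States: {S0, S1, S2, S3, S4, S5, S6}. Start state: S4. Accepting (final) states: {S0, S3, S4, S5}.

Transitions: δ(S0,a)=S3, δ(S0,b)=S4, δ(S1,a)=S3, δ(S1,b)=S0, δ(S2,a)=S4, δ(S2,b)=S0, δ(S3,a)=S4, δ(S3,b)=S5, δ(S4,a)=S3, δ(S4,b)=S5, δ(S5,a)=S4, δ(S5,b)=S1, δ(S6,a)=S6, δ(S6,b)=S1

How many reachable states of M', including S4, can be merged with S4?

First remove the unreachable states {S2,S6}; 5 states remain.
Start with accepting vs non-accepting: {S0,S3,S4,S5} | {S1}.
On input b, block {S0,S3,S4,S5} splits into {S0,S3,S4} and {S5}.
On input b, block {S0,S3,S4} splits into {S3,S4} and {S0}.
Stable partition: {S3,S4} | {S1} | {S5} | {S0} — 4 equivalence classes.
The equivalence class containing S4 is {S3,S4}, of size 2.

2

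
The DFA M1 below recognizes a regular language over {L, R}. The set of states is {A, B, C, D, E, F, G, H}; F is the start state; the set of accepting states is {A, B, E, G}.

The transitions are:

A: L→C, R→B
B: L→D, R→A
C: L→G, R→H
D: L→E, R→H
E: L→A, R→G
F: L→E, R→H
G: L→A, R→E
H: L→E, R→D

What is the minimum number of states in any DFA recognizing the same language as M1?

3

Every state is reachable, so we keep all 8.
Initial partition by acceptance: {A,B,E,G} | {C,D,F,H}.
On input L, block {A,B,E,G} splits into {A,B} and {E,G}.
No further refinement is possible. Final partition (3 blocks): {A,B} | {C,D,F,H} | {E,G}.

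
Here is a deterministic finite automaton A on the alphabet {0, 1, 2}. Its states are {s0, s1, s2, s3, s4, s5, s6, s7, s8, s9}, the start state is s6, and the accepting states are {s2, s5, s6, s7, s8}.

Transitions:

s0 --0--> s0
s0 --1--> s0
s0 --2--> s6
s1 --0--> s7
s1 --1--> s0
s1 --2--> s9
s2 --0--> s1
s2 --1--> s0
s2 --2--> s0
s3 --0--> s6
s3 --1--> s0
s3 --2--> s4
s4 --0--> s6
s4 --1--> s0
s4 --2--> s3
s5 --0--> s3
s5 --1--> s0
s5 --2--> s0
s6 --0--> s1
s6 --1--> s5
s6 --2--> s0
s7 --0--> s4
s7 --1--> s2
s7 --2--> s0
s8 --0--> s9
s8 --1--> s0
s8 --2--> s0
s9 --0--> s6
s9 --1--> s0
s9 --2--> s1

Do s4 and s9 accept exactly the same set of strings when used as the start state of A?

Yes

Reachable states from the start: {s0,s1,s2,s3,s4,s5,s6,s7,s9}. Unreachable: {s8} — drop them.
Start with accepting vs non-accepting: {s2,s5,s6,s7} | {s0,s1,s3,s4,s9}.
Split {s2,s5,s6,s7} by δ(·,1) → {s2,s5} and {s6,s7}.
On input 0, block {s0,s1,s3,s4,s9} splits into {s1,s3,s4,s9} and {s0}.
Stable partition: {s2,s5} | {s1,s3,s4,s9} | {s6,s7} | {s0} — 4 equivalence classes.
s4 and s9 lie in the same block of the stable partition, so they are equivalent — no string distinguishes them.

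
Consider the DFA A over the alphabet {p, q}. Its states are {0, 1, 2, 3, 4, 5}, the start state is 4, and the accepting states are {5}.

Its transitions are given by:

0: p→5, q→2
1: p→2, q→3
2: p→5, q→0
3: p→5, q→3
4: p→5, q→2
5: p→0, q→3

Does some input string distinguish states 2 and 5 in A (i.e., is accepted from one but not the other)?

Yes

First remove the unreachable states {1}; 5 states remain.
Start with accepting vs non-accepting: {5} | {0,2,3,4}.
The partition is now stable with 2 blocks: {5} | {0,2,3,4}.
2 and 5 end up in different blocks, so they are distinguishable. For instance, the string 'ε' is accepted from only 5.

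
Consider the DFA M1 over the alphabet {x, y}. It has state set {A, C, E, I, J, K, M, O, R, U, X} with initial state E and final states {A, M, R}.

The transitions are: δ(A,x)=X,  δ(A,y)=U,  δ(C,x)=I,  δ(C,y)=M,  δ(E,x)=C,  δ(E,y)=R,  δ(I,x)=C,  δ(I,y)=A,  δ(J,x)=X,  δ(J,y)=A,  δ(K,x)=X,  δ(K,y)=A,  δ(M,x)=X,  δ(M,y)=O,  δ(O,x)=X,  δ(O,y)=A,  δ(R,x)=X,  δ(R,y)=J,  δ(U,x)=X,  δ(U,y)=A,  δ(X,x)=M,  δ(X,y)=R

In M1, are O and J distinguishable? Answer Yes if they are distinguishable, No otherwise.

States {K} cannot be reached from the start state, so discard them.
Start with accepting vs non-accepting: {A,M,R} | {C,E,I,J,O,U,X}.
Refine {C,E,I,J,O,U,X} on symbol x: members go to different blocks, giving {C,E,I,J,O,U} and {X}.
Refine {C,E,I,J,O,U} on symbol x: members go to different blocks, giving {C,E,I} and {J,O,U}.
Stable partition: {A,M,R} | {C,E,I} | {X} | {J,O,U} — 4 equivalence classes.
O and J lie in the same block of the stable partition, so they are equivalent — no string distinguishes them.

No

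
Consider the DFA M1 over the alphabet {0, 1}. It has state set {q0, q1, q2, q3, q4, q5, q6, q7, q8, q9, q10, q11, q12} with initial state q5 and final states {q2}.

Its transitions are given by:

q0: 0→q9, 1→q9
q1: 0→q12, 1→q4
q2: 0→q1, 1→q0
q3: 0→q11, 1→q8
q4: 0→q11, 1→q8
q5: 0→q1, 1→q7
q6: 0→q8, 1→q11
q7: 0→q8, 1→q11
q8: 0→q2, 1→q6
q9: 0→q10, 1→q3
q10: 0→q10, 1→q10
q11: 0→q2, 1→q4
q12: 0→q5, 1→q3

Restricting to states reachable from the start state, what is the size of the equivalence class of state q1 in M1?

3

Start with accepting vs non-accepting: {q2} | {q0,q1,q3,q4,q5,q6,q7,q8,q9,q10,q11,q12}.
Split {q0,q1,q3,q4,q5,q6,q7,q8,q9,q10,q11,q12} by δ(·,0) → {q0,q1,q3,q4,q5,q6,q7,q9,q10,q12} and {q8,q11}.
On input 0, block {q0,q1,q3,q4,q5,q6,q7,q9,q10,q12} splits into {q0,q1,q5,q9,q10,q12} and {q3,q4,q6,q7}.
On input 1, block {q0,q1,q5,q9,q10,q12} splits into {q1,q5,q9,q12} and {q0,q10}.
Split {q1,q5,q9,q12} by δ(·,0) → {q1,q5,q12} and {q9}.
Refine {q0,q10} on symbol 0: members go to different blocks, giving {q0} and {q10}.
The partition is now stable with 7 blocks: {q2} | {q1,q5,q12} | {q8,q11} | {q3,q4,q6,q7} | {q0} | {q9} | {q10}.
State q1 belongs to the block {q1,q5,q12}, which has 3 states.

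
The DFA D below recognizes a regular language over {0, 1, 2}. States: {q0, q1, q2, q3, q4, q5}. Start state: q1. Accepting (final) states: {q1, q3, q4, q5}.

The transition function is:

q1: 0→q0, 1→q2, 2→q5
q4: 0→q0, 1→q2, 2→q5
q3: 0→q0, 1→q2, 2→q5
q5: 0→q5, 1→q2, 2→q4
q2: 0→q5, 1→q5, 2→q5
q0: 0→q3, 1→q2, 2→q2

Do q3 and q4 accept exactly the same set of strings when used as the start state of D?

All states are reachable from the start state.
P0 = {q1,q3,q4,q5} | {q0,q2}.
Refine {q1,q3,q4,q5} on symbol 0: members go to different blocks, giving {q1,q3,q4} and {q5}.
On input 0, block {q0,q2} splits into {q0} and {q2}.
The partition is now stable with 4 blocks: {q1,q3,q4} | {q0} | {q5} | {q2}.
q3 and q4 lie in the same block of the stable partition, so they are equivalent — no string distinguishes them.

Yes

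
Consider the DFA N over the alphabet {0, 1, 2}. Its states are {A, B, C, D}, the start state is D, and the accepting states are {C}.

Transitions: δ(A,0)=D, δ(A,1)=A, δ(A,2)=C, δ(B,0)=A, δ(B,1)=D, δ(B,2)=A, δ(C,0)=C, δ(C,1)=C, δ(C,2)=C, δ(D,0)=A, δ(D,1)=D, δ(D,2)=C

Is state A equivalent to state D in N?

Reachable states from the start: {A,C,D}. Unreachable: {B} — drop them.
Initial partition by acceptance: {C} | {A,D}.
Stable partition: {C} | {A,D} — 2 equivalence classes.
A and D lie in the same block of the stable partition, so they are equivalent — no string distinguishes them.

Yes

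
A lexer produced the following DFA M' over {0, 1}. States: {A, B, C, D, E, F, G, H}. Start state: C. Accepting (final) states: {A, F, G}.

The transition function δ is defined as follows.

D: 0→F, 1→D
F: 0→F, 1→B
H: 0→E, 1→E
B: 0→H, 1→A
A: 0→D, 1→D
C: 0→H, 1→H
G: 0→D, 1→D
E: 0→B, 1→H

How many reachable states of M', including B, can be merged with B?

First remove the unreachable states {G}; 7 states remain.
Initial partition by acceptance: {A,F} | {B,C,D,E,H}.
Split {A,F} by δ(·,0) → {A} and {F}.
Refine {B,C,D,E,H} on symbol 0: members go to different blocks, giving {B,C,E,H} and {D}.
Refine {B,C,E,H} on symbol 1: members go to different blocks, giving {C,E,H} and {B}.
Refine {C,E,H} on symbol 0: members go to different blocks, giving {C,H} and {E}.
Refine {C,H} on symbol 0: members go to different blocks, giving {C} and {H}.
The partition is now stable with 7 blocks: {A} | {C} | {F} | {D} | {B} | {E} | {H}.
State B belongs to the block {B}, which has 1 states.

1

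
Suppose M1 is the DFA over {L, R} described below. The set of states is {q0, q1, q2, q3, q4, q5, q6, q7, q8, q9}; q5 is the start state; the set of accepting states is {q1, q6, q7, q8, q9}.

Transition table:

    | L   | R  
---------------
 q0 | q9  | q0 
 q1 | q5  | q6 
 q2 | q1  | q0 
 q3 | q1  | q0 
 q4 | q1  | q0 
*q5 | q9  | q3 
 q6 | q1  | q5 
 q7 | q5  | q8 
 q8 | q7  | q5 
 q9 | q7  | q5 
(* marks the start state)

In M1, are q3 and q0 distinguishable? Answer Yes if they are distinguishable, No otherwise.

Yes

States {q2,q4} cannot be reached from the start state, so discard them.
Initial partition by acceptance: {q1,q6,q7,q8,q9} | {q0,q3,q5}.
Split {q1,q6,q7,q8,q9} by δ(·,L) → {q6,q8,q9} and {q1,q7}.
Split {q0,q3,q5} by δ(·,L) → {q0,q5} and {q3}.
Split {q0,q5} by δ(·,R) → {q0} and {q5}.
The partition is now stable with 5 blocks: {q6,q8,q9} | {q0} | {q1,q7} | {q3} | {q5}.
q3 and q0 end up in different blocks, so they are distinguishable. For instance, the string 'LL' is accepted from only q0.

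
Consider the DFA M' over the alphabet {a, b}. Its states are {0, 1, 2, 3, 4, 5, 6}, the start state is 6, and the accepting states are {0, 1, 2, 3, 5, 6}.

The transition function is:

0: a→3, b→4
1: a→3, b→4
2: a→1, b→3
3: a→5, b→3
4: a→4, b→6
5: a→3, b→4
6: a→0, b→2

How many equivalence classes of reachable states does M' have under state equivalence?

3

P0 = {0,1,2,3,5,6} | {4}.
On input b, block {0,1,2,3,5,6} splits into {0,1,5} and {2,3,6}.
Stable partition: {0,1,5} | {4} | {2,3,6} — 3 equivalence classes.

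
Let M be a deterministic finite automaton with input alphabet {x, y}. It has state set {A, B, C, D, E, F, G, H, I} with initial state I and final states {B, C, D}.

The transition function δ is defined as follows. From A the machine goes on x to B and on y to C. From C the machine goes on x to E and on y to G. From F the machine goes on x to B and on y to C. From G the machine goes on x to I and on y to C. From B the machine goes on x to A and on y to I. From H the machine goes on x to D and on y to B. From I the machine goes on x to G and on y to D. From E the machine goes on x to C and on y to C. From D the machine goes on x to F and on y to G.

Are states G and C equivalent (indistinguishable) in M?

States {H} cannot be reached from the start state, so discard them.
P0 = {B,C,D} | {A,E,F,G,I}.
On input x, block {A,E,F,G,I} splits into {A,E,F} and {G,I}.
Stable partition: {B,C,D} | {A,E,F} | {G,I} — 3 equivalence classes.
G and C end up in different blocks, so they are distinguishable. For instance, the string 'ε' is accepted from only C.

No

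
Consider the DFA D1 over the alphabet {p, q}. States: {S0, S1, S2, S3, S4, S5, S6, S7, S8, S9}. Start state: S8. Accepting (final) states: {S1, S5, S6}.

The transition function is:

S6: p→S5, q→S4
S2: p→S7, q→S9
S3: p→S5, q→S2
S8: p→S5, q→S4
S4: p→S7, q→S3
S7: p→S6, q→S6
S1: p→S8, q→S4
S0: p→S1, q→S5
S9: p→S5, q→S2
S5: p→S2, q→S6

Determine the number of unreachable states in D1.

Starting at S8 and following transitions, the reachable set is {S2, S3, S4, S5, S6, S7, S8, S9}. That leaves S0, S1 unreachable — 2 in total.

2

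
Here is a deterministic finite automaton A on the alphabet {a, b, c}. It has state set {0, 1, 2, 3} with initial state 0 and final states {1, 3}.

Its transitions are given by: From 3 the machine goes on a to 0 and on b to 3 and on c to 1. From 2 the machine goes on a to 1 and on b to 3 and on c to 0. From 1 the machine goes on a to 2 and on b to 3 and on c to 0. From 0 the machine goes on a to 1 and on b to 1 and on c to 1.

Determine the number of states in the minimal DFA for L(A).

4

All states are reachable from the start state.
Start with accepting vs non-accepting: {1,3} | {0,2}.
Split {1,3} by δ(·,c) → {1} and {3}.
On input b, block {0,2} splits into {0} and {2}.
The partition is now stable with 4 blocks: {1} | {0} | {3} | {2}.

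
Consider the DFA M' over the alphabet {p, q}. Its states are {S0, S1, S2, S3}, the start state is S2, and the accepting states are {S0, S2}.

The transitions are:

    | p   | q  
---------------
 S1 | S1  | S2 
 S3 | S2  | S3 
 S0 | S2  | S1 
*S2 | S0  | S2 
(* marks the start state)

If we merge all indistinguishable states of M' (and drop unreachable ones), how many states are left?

First remove the unreachable states {S3}; 3 states remain.
P0 = {S0,S2} | {S1}.
On input q, block {S0,S2} splits into {S0} and {S2}.
The partition is now stable with 3 blocks: {S0} | {S1} | {S2}.

3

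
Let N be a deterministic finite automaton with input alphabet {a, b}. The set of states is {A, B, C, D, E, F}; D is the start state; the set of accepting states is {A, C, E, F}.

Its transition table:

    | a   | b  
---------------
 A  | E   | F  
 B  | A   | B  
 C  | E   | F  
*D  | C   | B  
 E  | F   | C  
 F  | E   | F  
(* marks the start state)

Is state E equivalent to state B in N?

All states are reachable from the start state.
P0 = {A,C,E,F} | {B,D}.
Stable partition: {A,C,E,F} | {B,D} — 2 equivalence classes.
E and B end up in different blocks, so they are distinguishable. For instance, the string 'ε' is accepted from only E.

No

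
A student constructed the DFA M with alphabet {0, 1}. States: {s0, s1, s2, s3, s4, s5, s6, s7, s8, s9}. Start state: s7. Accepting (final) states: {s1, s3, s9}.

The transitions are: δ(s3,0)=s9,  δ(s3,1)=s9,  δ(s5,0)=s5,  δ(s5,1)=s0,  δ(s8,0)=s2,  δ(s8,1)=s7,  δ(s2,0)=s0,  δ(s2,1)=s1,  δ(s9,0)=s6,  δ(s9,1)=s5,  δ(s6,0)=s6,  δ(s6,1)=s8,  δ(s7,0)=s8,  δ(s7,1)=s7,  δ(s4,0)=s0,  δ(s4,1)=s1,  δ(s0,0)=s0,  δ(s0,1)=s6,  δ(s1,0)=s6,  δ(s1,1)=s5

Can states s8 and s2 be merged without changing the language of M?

No

Reachable states from the start: {s0,s1,s2,s5,s6,s7,s8}. Unreachable: {s3,s4,s9} — drop them.
Initial partition by acceptance: {s1} | {s0,s2,s5,s6,s7,s8}.
Split {s0,s2,s5,s6,s7,s8} by δ(·,1) → {s0,s5,s6,s7,s8} and {s2}.
Refine {s0,s5,s6,s7,s8} on symbol 0: members go to different blocks, giving {s0,s5,s6,s7} and {s8}.
Refine {s0,s5,s6,s7} on symbol 0: members go to different blocks, giving {s0,s5,s6} and {s7}.
Split {s0,s5,s6} by δ(·,1) → {s0,s5} and {s6}.
Split {s0,s5} by δ(·,1) → {s0} and {s5}.
No further refinement is possible. Final partition (7 blocks): {s1} | {s0} | {s2} | {s8} | {s7} | {s6} | {s5}.
s8 and s2 end up in different blocks, so they are distinguishable. For instance, the string '1' is accepted from only s2.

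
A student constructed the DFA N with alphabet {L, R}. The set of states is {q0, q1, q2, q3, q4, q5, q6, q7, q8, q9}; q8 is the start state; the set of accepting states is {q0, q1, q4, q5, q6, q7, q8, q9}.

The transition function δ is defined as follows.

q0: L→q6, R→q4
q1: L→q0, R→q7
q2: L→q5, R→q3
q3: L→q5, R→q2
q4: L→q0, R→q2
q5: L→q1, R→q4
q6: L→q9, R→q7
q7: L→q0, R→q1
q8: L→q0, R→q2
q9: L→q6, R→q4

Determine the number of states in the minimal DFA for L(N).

4

Every state is reachable, so we keep all 10.
P0 = {q0,q1,q4,q5,q6,q7,q8,q9} | {q2,q3}.
On input R, block {q0,q1,q4,q5,q6,q7,q8,q9} splits into {q0,q1,q5,q6,q7,q9} and {q4,q8}.
Refine {q0,q1,q5,q6,q7,q9} on symbol R: members go to different blocks, giving {q0,q5,q9} and {q1,q6,q7}.
The partition is now stable with 4 blocks: {q0,q5,q9} | {q2,q3} | {q4,q8} | {q1,q6,q7}.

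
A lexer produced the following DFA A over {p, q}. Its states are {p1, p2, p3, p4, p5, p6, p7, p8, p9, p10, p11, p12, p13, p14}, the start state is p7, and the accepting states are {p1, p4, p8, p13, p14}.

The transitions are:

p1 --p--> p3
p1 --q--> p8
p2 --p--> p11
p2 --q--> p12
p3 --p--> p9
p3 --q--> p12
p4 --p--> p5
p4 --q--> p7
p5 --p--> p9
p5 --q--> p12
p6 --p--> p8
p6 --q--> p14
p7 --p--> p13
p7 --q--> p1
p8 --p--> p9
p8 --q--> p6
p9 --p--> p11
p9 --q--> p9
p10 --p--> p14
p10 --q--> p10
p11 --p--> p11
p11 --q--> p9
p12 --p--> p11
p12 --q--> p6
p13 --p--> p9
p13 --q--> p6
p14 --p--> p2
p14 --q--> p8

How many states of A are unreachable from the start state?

3

BFS from p7 reaches {p1, p2, p3, p6, p7, p8, p9, p11, p12, p13, p14}; the 3 state(s) p4, p5, p10 are never visited.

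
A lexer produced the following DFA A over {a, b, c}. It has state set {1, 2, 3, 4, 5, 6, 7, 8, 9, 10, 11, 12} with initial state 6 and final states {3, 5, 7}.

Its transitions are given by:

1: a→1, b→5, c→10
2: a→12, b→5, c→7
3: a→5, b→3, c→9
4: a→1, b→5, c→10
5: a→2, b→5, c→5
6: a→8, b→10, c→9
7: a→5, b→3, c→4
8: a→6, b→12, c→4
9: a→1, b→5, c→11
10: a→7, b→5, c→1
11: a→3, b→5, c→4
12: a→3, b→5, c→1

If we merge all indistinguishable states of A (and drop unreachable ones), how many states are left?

All states are reachable from the start state.
Start with accepting vs non-accepting: {3,5,7} | {1,2,4,6,8,9,10,11,12}.
Split {3,5,7} by δ(·,a) → {3,7} and {5}.
Refine {1,2,4,6,8,9,10,11,12} on symbol a: members go to different blocks, giving {1,2,4,6,8,9} and {10,11,12}.
On input a, block {1,2,4,6,8,9} splits into {1,4,6,8,9} and {2}.
Split {1,4,6,8,9} by δ(·,b) → {1,4,9} and {6,8}.
The partition is now stable with 6 blocks: {3,7} | {1,4,9} | {5} | {10,11,12} | {2} | {6,8}.

6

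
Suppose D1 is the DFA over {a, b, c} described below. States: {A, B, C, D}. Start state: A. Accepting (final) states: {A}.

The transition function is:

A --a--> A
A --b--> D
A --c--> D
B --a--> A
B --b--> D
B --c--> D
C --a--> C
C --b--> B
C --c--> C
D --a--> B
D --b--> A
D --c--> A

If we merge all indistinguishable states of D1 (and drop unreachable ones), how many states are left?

3

Reachable states from the start: {A,B,D}. Unreachable: {C} — drop them.
Initial partition by acceptance: {A} | {B,D}.
Refine {B,D} on symbol a: members go to different blocks, giving {B} and {D}.
Stable partition: {A} | {B} | {D} — 3 equivalence classes.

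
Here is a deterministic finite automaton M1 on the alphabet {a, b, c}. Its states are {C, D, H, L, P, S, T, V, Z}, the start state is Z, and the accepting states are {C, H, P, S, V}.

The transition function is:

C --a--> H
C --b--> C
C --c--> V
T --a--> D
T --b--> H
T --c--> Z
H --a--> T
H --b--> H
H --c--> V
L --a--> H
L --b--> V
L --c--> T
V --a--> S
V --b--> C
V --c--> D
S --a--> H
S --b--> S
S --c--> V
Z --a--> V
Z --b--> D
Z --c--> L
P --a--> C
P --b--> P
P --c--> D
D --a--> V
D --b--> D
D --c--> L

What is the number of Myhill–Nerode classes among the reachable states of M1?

6

Reachable states from the start: {C,D,H,L,S,T,V,Z}. Unreachable: {P} — drop them.
Initial partition by acceptance: {C,H,S,V} | {D,L,T,Z}.
Refine {C,H,S,V} on symbol a: members go to different blocks, giving {C,S,V} and {H}.
Split {C,S,V} by δ(·,a) → {C,S} and {V}.
Refine {D,L,T,Z} on symbol a: members go to different blocks, giving {D,Z} and {L} and {T}.
Stable partition: {C,S} | {D,Z} | {H} | {V} | {L} | {T} — 6 equivalence classes.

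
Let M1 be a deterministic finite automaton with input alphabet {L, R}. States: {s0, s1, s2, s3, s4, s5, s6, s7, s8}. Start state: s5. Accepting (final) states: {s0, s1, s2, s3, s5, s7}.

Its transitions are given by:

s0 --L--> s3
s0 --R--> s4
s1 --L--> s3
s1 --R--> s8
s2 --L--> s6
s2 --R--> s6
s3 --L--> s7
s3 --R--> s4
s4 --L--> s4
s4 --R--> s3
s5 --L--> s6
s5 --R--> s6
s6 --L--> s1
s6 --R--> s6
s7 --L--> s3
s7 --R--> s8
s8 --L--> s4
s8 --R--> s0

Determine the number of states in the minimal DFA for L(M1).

4

Reachable states from the start: {s0,s1,s3,s4,s5,s6,s7,s8}. Unreachable: {s2} — drop them.
P0 = {s0,s1,s3,s5,s7} | {s4,s6,s8}.
Refine {s0,s1,s3,s5,s7} on symbol L: members go to different blocks, giving {s0,s1,s3,s7} and {s5}.
Split {s4,s6,s8} by δ(·,L) → {s4,s8} and {s6}.
The partition is now stable with 4 blocks: {s0,s1,s3,s7} | {s4,s8} | {s5} | {s6}.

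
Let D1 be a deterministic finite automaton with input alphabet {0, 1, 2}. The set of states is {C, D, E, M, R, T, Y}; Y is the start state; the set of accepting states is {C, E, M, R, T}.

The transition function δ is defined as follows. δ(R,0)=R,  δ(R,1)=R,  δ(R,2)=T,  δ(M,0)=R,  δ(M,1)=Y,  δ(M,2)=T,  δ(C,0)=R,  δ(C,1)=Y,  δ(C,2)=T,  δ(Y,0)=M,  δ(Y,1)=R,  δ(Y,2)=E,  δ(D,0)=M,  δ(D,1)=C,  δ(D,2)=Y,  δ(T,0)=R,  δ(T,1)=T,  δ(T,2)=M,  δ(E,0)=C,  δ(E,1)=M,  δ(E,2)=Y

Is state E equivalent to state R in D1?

First remove the unreachable states {D}; 6 states remain.
Initial partition by acceptance: {C,E,M,R,T} | {Y}.
On input 1, block {C,E,M,R,T} splits into {E,R,T} and {C,M}.
Split {E,R,T} by δ(·,0) → {R,T} and {E}.
On input 2, block {R,T} splits into {R} and {T}.
Stable partition: {R} | {Y} | {C,M} | {E} | {T} — 5 equivalence classes.
E and R end up in different blocks, so they are distinguishable. For instance, the string '2' is accepted from only R.

No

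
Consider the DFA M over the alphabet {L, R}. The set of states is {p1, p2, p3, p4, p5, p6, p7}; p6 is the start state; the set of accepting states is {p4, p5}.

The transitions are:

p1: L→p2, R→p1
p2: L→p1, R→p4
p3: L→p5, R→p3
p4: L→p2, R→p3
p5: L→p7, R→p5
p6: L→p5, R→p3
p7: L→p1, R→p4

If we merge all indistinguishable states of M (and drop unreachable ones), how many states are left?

5

Initial partition by acceptance: {p4,p5} | {p1,p2,p3,p6,p7}.
On input R, block {p4,p5} splits into {p4} and {p5}.
Refine {p1,p2,p3,p6,p7} on symbol L: members go to different blocks, giving {p1,p2,p7} and {p3,p6}.
Refine {p1,p2,p7} on symbol R: members go to different blocks, giving {p2,p7} and {p1}.
Stable partition: {p4} | {p2,p7} | {p5} | {p3,p6} | {p1} — 5 equivalence classes.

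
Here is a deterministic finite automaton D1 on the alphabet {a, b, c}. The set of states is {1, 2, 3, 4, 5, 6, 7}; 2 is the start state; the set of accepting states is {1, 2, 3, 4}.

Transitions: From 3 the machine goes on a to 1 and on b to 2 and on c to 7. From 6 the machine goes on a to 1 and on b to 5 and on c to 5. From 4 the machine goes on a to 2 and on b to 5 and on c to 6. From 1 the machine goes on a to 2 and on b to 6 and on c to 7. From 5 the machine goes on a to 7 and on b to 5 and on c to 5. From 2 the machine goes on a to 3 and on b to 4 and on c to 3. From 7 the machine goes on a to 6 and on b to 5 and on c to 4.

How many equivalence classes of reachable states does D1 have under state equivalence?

7

P0 = {1,2,3,4} | {5,6,7}.
On input b, block {1,2,3,4} splits into {1,4} and {2,3}.
Refine {5,6,7} on symbol a: members go to different blocks, giving {5,7} and {6}.
On input b, block {1,4} splits into {1} and {4}.
Refine {5,7} on symbol a: members go to different blocks, giving {5} and {7}.
On input a, block {2,3} splits into {2} and {3}.
Stable partition: {1} | {5} | {2} | {6} | {4} | {7} | {3} — 7 equivalence classes.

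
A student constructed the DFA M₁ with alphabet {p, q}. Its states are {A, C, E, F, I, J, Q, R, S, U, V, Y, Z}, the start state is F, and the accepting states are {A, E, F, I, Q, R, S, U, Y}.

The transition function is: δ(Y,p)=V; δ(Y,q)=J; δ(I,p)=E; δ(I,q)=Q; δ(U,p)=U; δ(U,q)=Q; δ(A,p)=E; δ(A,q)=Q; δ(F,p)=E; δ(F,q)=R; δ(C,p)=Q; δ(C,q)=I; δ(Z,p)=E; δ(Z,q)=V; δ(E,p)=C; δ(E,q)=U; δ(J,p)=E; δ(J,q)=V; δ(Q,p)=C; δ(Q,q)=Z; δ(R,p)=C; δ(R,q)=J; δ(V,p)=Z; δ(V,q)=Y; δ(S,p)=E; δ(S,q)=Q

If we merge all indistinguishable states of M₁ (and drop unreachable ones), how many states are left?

Reachable states from the start: {C,E,F,I,J,Q,R,U,V,Y,Z}. Unreachable: {A,S} — drop them.
Start with accepting vs non-accepting: {E,F,I,Q,R,U,Y} | {C,J,V,Z}.
Refine {E,F,I,Q,R,U,Y} on symbol p: members go to different blocks, giving {E,Q,R,Y} and {F,I,U}.
Refine {E,Q,R,Y} on symbol q: members go to different blocks, giving {Q,R,Y} and {E}.
Refine {C,J,V,Z} on symbol p: members go to different blocks, giving {J,Z} and {C} and {V}.
Split {Q,R,Y} by δ(·,p) → {Q,R} and {Y}.
Split {F,I,U} by δ(·,p) → {F,I} and {U}.
Stable partition: {Q,R} | {J,Z} | {F,I} | {E} | {C} | {V} | {Y} | {U} — 8 equivalence classes.

8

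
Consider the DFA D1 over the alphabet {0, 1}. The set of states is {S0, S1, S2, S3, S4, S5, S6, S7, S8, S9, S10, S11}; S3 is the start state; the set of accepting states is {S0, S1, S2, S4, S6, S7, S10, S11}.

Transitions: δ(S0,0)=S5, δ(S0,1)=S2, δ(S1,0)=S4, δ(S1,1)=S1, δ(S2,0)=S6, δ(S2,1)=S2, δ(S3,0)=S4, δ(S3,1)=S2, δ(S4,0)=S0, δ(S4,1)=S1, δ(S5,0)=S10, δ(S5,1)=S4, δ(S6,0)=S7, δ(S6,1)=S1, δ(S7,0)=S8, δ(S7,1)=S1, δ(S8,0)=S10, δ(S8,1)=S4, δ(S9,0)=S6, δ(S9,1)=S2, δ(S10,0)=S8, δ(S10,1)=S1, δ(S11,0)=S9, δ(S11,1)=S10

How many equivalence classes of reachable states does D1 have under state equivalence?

States {S9,S11} cannot be reached from the start state, so discard them.
Initial partition by acceptance: {S0,S1,S2,S4,S6,S7,S10} | {S3,S5,S8}.
Refine {S0,S1,S2,S4,S6,S7,S10} on symbol 0: members go to different blocks, giving {S1,S2,S4,S6} and {S0,S7,S10}.
Refine {S1,S2,S4,S6} on symbol 0: members go to different blocks, giving {S1,S2} and {S4,S6}.
Refine {S3,S5,S8} on symbol 0: members go to different blocks, giving {S5,S8} and {S3}.
Stable partition: {S1,S2} | {S5,S8} | {S0,S7,S10} | {S4,S6} | {S3} — 5 equivalence classes.

5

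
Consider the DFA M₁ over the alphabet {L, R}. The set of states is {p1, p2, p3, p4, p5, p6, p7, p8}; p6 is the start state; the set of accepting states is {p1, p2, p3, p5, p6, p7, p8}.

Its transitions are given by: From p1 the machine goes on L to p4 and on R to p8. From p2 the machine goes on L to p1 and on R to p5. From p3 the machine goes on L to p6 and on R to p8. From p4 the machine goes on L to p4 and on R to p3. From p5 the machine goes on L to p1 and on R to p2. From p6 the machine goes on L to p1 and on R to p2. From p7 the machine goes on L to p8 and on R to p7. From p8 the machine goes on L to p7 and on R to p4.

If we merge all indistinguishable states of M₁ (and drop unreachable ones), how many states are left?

Every state is reachable, so we keep all 8.
Start with accepting vs non-accepting: {p1,p2,p3,p5,p6,p7,p8} | {p4}.
On input L, block {p1,p2,p3,p5,p6,p7,p8} splits into {p2,p3,p5,p6,p7,p8} and {p1}.
On input L, block {p2,p3,p5,p6,p7,p8} splits into {p2,p5,p6} and {p3,p7,p8}.
Refine {p3,p7,p8} on symbol L: members go to different blocks, giving {p7,p8} and {p3}.
On input R, block {p7,p8} splits into {p7} and {p8}.
No further refinement is possible. Final partition (6 blocks): {p2,p5,p6} | {p4} | {p1} | {p7} | {p3} | {p8}.

6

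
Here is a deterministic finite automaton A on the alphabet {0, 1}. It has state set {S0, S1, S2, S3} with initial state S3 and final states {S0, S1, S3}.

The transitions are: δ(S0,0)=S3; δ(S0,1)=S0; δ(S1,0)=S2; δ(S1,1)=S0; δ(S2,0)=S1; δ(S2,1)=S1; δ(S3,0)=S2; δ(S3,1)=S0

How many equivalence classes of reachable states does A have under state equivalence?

Every state is reachable, so we keep all 4.
Initial partition by acceptance: {S0,S1,S3} | {S2}.
Split {S0,S1,S3} by δ(·,0) → {S1,S3} and {S0}.
No further refinement is possible. Final partition (3 blocks): {S1,S3} | {S2} | {S0}.

3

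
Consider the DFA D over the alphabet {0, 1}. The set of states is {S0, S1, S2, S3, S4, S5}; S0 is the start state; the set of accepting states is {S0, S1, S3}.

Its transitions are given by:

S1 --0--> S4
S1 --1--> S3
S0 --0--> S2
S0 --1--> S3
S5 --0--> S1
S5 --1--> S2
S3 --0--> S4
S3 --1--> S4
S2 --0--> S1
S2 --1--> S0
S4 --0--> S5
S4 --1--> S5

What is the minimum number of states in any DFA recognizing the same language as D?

6

Initial partition by acceptance: {S0,S1,S3} | {S2,S4,S5}.
Split {S0,S1,S3} by δ(·,1) → {S0,S1} and {S3}.
Refine {S2,S4,S5} on symbol 0: members go to different blocks, giving {S2,S5} and {S4}.
Split {S0,S1} by δ(·,0) → {S0} and {S1}.
On input 1, block {S2,S5} splits into {S2} and {S5}.
The partition is now stable with 6 blocks: {S0} | {S2} | {S3} | {S4} | {S1} | {S5}.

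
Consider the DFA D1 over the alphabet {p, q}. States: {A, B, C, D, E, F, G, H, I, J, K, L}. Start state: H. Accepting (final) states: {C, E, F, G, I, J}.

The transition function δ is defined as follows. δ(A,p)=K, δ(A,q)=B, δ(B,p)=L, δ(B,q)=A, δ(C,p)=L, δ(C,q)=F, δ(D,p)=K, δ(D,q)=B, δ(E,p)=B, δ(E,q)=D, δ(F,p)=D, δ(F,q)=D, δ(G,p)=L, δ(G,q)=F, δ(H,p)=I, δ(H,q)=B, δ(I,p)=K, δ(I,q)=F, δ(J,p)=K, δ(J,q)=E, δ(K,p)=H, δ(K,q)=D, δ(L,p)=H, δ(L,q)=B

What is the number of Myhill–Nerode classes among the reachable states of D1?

5

States {C,E,G,J} cannot be reached from the start state, so discard them.
P0 = {F,I} | {A,B,D,H,K,L}.
Split {F,I} by δ(·,q) → {F} and {I}.
Split {A,B,D,H,K,L} by δ(·,p) → {A,B,D,K,L} and {H}.
Refine {A,B,D,K,L} on symbol p: members go to different blocks, giving {A,B,D} and {K,L}.
Stable partition: {F} | {A,B,D} | {I} | {H} | {K,L} — 5 equivalence classes.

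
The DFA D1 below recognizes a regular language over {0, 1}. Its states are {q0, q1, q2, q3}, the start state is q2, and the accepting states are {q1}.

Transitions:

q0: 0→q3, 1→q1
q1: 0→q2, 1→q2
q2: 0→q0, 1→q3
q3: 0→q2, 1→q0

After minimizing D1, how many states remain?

4

All states are reachable from the start state.
Initial partition by acceptance: {q1} | {q0,q2,q3}.
Refine {q0,q2,q3} on symbol 1: members go to different blocks, giving {q2,q3} and {q0}.
On input 0, block {q2,q3} splits into {q2} and {q3}.
Stable partition: {q1} | {q2} | {q0} | {q3} — 4 equivalence classes.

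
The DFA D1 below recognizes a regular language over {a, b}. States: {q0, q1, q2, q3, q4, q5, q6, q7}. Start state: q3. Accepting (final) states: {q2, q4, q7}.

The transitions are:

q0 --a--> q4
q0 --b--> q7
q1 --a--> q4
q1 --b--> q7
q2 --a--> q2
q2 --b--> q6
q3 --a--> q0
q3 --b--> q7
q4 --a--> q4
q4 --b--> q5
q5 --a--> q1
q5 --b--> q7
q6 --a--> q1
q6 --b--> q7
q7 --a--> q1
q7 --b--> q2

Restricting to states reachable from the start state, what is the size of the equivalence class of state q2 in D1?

2

Start with accepting vs non-accepting: {q2,q4,q7} | {q0,q1,q3,q5,q6}.
Refine {q2,q4,q7} on symbol a: members go to different blocks, giving {q2,q4} and {q7}.
Split {q0,q1,q3,q5,q6} by δ(·,a) → {q3,q5,q6} and {q0,q1}.
Stable partition: {q2,q4} | {q3,q5,q6} | {q7} | {q0,q1} — 4 equivalence classes.
The equivalence class containing q2 is {q2,q4}, of size 2.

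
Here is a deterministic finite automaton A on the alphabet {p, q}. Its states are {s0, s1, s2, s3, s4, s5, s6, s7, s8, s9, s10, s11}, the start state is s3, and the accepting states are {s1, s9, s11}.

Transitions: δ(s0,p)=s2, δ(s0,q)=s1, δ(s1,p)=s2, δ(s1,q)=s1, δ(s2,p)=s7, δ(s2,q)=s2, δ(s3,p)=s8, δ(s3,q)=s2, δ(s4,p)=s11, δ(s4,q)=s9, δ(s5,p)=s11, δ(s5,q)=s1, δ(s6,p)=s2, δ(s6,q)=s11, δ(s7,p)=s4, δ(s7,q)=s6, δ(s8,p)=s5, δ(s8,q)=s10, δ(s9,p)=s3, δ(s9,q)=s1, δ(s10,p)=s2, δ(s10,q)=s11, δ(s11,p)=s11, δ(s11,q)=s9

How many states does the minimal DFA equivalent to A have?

6

Reachable states from the start: {s1,s2,s3,s4,s5,s6,s7,s8,s9,s10,s11}. Unreachable: {s0} — drop them.
Start with accepting vs non-accepting: {s1,s9,s11} | {s2,s3,s4,s5,s6,s7,s8,s10}.
On input p, block {s1,s9,s11} splits into {s1,s9} and {s11}.
Refine {s2,s3,s4,s5,s6,s7,s8,s10} on symbol p: members go to different blocks, giving {s2,s3,s6,s7,s8,s10} and {s4,s5}.
Split {s2,s3,s6,s7,s8,s10} by δ(·,p) → {s2,s3,s6,s10} and {s7,s8}.
On input p, block {s2,s3,s6,s10} splits into {s2,s3} and {s6,s10}.
The partition is now stable with 6 blocks: {s1,s9} | {s2,s3} | {s11} | {s4,s5} | {s7,s8} | {s6,s10}.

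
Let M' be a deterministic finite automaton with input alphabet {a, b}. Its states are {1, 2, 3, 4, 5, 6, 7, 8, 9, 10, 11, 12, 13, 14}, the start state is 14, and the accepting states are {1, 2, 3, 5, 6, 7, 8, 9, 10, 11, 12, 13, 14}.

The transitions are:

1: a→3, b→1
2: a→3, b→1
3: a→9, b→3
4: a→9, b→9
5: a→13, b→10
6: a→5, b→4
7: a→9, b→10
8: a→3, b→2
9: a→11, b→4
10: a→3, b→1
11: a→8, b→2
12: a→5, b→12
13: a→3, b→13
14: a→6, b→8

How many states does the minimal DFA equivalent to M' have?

First remove the unreachable states {7,12}; 12 states remain.
Initial partition by acceptance: {1,2,3,5,6,8,9,10,11,13,14} | {4}.
Split {1,2,3,5,6,8,9,10,11,13,14} by δ(·,b) → {1,2,3,5,8,10,11,13,14} and {6,9}.
Split {1,2,3,5,8,10,11,13,14} by δ(·,a) → {1,2,5,8,10,11,13} and {3,14}.
On input a, block {1,2,5,8,10,11,13} splits into {1,2,8,10,13} and {5,11}.
On input b, block {3,14} splits into {3} and {14}.
The partition is now stable with 6 blocks: {1,2,8,10,13} | {4} | {6,9} | {3} | {5,11} | {14}.

6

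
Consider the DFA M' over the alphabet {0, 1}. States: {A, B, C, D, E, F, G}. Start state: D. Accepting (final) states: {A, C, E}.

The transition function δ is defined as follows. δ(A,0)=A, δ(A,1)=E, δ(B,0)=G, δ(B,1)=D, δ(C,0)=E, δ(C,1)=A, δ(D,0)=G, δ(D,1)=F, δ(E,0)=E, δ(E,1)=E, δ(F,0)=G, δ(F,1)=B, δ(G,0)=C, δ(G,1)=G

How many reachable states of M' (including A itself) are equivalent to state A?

3

Every state is reachable, so we keep all 7.
Initial partition by acceptance: {A,C,E} | {B,D,F,G}.
On input 0, block {B,D,F,G} splits into {B,D,F} and {G}.
No further refinement is possible. Final partition (3 blocks): {A,C,E} | {B,D,F} | {G}.
The equivalence class containing A is {A,C,E}, of size 3.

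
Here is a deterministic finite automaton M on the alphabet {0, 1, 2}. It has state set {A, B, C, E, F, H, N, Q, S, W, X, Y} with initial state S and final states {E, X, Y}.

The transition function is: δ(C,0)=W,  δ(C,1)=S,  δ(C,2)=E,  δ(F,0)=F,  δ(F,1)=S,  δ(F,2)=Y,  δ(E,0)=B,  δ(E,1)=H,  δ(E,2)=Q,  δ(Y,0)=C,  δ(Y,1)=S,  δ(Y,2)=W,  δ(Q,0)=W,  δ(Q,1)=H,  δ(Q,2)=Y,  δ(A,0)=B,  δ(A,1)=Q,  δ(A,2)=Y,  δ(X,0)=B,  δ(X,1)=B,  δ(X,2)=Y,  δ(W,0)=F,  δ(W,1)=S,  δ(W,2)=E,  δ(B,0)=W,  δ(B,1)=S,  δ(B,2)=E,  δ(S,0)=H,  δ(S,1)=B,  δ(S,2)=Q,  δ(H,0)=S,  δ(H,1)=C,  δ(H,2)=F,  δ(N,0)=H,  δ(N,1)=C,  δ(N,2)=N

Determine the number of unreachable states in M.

BFS from S reaches {B, C, E, F, H, Q, S, W, Y}; the 3 state(s) A, N, X are never visited.

3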